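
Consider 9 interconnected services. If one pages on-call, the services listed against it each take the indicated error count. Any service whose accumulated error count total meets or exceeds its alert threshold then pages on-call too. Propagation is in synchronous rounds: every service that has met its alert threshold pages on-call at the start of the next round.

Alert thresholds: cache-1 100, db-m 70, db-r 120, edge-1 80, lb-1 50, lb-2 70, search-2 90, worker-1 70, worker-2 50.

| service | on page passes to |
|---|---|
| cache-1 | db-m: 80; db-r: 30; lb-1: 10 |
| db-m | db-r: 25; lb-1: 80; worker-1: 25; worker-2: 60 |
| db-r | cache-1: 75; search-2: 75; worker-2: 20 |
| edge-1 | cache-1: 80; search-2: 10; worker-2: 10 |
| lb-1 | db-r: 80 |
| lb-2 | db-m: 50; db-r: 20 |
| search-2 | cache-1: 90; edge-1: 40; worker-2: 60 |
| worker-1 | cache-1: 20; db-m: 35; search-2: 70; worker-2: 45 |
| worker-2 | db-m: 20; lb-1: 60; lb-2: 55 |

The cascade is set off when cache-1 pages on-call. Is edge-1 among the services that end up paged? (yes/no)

Round 1 — cache-1 pages on-call (initial).
  db-m: +80 → 80 ≥ 70
  db-r: +30 → 30 < 120
  lb-1: +10 → 10 < 50
Round 2 — db-m pages on-call.
  db-r: +25 → 55 < 120
  lb-1: +80 → 90 ≥ 50
  worker-1: +25 → 25 < 70
  worker-2: +60 → 60 ≥ 50
Round 3 — lb-1, worker-2 page on-call.
  db-r: +80 → 135 ≥ 120
  lb-2: +55 → 55 < 70
Round 4 — db-r pages on-call.
  search-2: +75 → 75 < 90
No further pages.

no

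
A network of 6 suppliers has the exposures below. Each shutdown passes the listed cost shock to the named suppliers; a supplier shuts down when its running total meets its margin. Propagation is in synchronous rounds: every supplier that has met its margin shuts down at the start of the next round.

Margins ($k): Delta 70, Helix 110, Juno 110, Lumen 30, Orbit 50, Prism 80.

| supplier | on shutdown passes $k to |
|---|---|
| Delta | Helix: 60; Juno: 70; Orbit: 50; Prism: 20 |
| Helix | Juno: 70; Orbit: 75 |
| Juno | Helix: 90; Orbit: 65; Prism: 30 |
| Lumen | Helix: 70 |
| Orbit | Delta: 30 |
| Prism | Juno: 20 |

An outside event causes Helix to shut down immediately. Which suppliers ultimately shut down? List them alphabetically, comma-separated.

Helix, Orbit

Round 1 — Helix shuts down (initial).
  Juno: +70 → 70 < 110
  Orbit: +75 → 75 ≥ 50
Round 2 — Orbit shuts down.
  Delta: +30 → 30 < 70
No further shutdowns.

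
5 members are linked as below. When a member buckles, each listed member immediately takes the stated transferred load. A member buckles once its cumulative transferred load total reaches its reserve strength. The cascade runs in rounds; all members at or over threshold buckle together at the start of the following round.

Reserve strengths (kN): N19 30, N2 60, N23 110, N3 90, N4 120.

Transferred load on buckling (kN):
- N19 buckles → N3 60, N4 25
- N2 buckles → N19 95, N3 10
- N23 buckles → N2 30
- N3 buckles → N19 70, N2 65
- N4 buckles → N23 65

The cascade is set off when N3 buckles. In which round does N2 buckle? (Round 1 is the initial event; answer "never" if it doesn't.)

Round 1 — N3 buckles (initial).
  N19: +70 → 70 ≥ 30
  N2: +65 → 65 ≥ 60
Round 2 — N19, N2 buckle.
  N4: +25 → 25 < 120
No further bucklings.

2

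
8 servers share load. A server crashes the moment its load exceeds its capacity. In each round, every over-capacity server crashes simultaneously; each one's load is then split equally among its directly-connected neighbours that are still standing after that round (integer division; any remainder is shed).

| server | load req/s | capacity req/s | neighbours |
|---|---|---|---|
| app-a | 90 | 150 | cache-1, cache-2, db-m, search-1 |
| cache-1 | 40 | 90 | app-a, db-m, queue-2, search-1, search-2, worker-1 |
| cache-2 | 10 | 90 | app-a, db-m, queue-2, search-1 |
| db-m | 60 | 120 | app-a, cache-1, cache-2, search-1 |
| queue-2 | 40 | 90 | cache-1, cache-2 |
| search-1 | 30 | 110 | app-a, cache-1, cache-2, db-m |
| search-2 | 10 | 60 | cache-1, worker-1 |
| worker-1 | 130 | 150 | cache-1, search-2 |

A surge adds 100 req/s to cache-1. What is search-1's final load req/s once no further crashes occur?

53

Round 1 — cache-1 at 140 > 90. cache-1 crashes.
  cache-1 sheds 140 req/s to app-a, db-m, queue-2, search-1, search-2, worker-1: 23 each (2 lost).
    app-a: 90+23 = 113 ≤ 150
    db-m: 60+23 = 83 ≤ 120
    queue-2: 40+23 = 63 ≤ 90
    search-1: 30+23 = 53 ≤ 110
    search-2: 10+23 = 33 ≤ 60
    worker-1: 130+23 = 153 > 150
Round 2 — worker-1 crashes.
  worker-1 sheds 153 req/s to search-2: 153 each.
    search-2: 33+153 = 186 > 60
Round 3 — search-2 crashes.
  search-2 sheds 186 req/s: no online neighbours, lost.
No further crashes.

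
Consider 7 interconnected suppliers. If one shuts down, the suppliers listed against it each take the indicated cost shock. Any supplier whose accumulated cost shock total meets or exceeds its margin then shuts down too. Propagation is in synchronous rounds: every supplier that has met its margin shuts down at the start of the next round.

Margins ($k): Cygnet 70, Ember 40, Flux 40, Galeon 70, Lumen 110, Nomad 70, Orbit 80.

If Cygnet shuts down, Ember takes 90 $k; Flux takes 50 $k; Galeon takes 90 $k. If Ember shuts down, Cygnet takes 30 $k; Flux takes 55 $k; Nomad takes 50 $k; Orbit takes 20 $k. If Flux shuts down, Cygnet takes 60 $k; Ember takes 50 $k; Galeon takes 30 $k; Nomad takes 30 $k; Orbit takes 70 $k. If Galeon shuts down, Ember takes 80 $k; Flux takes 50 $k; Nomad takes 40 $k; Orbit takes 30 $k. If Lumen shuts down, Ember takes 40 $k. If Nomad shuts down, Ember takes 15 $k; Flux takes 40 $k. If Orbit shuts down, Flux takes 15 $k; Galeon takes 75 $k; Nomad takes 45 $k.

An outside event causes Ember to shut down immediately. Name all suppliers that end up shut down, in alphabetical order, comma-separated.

Cygnet, Ember, Flux, Galeon, Nomad, Orbit

Round 1 — Ember shuts down (initial).
  Cygnet: +30 → 30 < 70
  Flux: +55 → 55 ≥ 40
  Nomad: +50 → 50 < 70
  Orbit: +20 → 20 < 80
Round 2 — Flux shuts down.
  Cygnet: +60 → 90 ≥ 70
  Galeon: +30 → 30 < 70
  Nomad: +30 → 80 ≥ 70
  Orbit: +70 → 90 ≥ 80
Round 3 — Cygnet, Nomad, Orbit shut down.
  Galeon: +90+75 → 195 ≥ 70
Round 4 — Galeon shuts down.
No further shutdowns.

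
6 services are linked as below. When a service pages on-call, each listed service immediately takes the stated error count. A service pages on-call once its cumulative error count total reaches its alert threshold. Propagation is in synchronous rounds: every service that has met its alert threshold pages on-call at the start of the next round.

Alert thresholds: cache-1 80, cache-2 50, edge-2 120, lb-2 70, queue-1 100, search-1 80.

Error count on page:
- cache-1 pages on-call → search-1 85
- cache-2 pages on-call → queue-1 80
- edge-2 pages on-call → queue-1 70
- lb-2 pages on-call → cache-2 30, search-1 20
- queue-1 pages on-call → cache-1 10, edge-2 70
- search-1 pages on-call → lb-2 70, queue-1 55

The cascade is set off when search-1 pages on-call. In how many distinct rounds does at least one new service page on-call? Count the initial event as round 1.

Round 1 — search-1 pages on-call (initial).
  lb-2: +70 → 70 ≥ 70
  queue-1: +55 → 55 < 100
Round 2 — lb-2 pages on-call.
  cache-2: +30 → 30 < 50
No further pages.

2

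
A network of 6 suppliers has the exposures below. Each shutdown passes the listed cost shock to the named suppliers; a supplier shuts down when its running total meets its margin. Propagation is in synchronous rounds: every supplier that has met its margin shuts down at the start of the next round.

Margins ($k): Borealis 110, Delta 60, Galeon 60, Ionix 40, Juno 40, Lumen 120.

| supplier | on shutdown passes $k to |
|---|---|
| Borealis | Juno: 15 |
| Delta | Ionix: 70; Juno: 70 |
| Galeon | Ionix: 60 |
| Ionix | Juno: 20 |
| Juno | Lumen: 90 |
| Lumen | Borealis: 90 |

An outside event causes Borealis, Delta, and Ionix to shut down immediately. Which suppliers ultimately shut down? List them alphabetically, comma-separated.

Borealis, Delta, Ionix, Juno

Round 1 — Borealis, Delta, Ionix shut down (initial).
  Juno: +15+70+20 → 105 ≥ 40
Round 2 — Juno shuts down.
  Lumen: +90 → 90 < 120
No further shutdowns.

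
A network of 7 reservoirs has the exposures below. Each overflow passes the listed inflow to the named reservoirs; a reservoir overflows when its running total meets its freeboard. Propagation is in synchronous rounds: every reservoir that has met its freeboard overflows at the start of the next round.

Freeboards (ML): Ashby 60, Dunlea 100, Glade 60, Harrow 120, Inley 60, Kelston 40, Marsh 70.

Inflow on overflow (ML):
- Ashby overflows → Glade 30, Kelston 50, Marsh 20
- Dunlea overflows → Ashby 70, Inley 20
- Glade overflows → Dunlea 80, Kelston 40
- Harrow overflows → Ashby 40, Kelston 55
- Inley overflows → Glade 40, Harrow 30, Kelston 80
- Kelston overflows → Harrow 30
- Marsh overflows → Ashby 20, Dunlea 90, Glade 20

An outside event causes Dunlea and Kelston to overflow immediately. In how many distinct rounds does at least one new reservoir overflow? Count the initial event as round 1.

Round 1 — Dunlea, Kelston overflow (initial).
  Ashby: +70 → 70 ≥ 60
  Harrow: +30 → 30 < 120
  Inley: +20 → 20 < 60
Round 2 — Ashby overflows.
  Glade: +30 → 30 < 60
  Marsh: +20 → 20 < 70
No further overflows.

2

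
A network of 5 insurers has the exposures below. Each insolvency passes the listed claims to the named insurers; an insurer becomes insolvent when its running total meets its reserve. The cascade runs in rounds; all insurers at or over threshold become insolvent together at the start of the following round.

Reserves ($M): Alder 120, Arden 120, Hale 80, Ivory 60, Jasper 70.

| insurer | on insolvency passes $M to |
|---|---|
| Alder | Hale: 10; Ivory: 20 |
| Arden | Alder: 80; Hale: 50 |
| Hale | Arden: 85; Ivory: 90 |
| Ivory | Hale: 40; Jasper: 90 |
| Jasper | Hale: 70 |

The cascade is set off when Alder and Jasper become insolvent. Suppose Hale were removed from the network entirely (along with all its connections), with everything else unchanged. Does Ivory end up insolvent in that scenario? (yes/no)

With Hale removed:
Round 1 — Alder, Jasper become insolvent (initial).
  Ivory: +20 → 20 < 60
No further insolvencies.

no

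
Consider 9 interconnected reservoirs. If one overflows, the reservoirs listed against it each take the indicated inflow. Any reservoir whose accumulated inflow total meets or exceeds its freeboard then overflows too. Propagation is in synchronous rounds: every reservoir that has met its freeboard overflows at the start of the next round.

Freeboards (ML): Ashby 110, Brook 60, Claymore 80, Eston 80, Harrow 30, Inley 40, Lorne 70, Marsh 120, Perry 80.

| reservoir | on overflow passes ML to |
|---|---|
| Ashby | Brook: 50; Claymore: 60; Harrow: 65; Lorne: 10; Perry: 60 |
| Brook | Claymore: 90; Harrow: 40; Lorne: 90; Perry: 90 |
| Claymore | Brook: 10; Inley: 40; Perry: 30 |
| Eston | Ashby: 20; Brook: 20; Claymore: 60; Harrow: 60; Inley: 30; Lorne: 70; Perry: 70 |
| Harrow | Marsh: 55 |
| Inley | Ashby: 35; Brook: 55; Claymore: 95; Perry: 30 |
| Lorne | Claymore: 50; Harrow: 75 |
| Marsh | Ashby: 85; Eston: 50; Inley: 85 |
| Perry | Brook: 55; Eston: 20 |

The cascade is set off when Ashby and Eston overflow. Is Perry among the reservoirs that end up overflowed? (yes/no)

Round 1 — Ashby, Eston overflow (initial).
  Brook: +50+20 → 70 ≥ 60
  Claymore: +60+60 → 120 ≥ 80
  Harrow: +65+60 → 125 ≥ 30
  Inley: +30 → 30 < 40
  Lorne: +10+70 → 80 ≥ 70
  Perry: +60+70 → 130 ≥ 80
Round 2 — Brook, Claymore, Harrow, Lorne, Perry overflow.
  Inley: +40 → 70 ≥ 40
  Marsh: +55 → 55 < 120
Round 3 — Inley overflows.
No further overflows.

yes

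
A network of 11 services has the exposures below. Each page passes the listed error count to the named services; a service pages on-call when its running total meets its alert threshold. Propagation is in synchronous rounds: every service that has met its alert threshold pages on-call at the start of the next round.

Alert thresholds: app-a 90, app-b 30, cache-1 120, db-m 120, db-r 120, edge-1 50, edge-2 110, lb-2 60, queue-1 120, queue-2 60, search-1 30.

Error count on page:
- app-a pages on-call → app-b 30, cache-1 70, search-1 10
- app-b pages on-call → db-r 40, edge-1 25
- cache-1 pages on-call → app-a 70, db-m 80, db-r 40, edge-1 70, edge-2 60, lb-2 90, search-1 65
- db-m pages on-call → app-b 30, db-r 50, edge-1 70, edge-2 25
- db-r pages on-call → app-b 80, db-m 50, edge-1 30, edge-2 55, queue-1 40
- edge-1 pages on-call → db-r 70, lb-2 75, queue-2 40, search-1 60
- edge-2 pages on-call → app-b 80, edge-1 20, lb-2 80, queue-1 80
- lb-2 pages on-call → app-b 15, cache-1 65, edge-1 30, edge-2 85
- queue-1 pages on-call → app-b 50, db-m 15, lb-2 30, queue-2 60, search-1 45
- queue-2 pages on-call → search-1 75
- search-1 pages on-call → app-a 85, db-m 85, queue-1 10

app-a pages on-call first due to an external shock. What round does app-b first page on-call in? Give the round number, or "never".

Round 1 — app-a pages on-call (initial).
  app-b: +30 → 30 ≥ 30
  cache-1: +70 → 70 < 120
  search-1: +10 → 10 < 30
Round 2 — app-b pages on-call.
  db-r: +40 → 40 < 120
  edge-1: +25 → 25 < 50
No further pages.

2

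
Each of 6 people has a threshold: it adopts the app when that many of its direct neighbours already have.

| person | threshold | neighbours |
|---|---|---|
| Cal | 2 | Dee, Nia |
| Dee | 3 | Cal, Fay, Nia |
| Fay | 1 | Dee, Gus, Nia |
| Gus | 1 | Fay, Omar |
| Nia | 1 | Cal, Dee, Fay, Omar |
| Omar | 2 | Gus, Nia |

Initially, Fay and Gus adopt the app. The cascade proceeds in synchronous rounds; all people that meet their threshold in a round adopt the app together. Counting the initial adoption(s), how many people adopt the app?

Round 1 — Fay, Gus adopt the app (initial).
Round 2 — checking thresholds:
  Dee: 1 of 3 neighbours < 3, holds.
  Nia: 1 of 4 neighbours ≥ 1, adopts the app.
  Omar: 1 of 2 neighbours < 2, holds.
Round 3 — checking thresholds:
  Cal: 1 of 2 neighbours < 2, holds.
  Dee: 2 of 3 neighbours < 3, holds.
  Omar: 2 of 2 neighbours ≥ 2, adopts the app.
Round 4 — no new adoptions; cascade stops.

4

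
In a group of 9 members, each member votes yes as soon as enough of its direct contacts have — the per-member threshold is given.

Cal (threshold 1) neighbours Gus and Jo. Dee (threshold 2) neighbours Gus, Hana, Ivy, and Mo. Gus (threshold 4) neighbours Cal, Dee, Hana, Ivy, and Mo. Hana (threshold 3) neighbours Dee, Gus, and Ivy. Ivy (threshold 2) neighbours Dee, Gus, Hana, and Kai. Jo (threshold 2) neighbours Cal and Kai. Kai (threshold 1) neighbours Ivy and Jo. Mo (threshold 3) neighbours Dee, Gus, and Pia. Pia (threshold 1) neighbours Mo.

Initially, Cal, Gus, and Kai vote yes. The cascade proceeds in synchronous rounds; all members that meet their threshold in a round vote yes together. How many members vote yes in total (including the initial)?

7

Round 1 — Cal, Gus, Kai vote yes (initial).
Round 2 — checking thresholds:
  Dee: 1 of 4 neighbours < 2, holds.
  Hana: 1 of 3 neighbours < 3, holds.
  Ivy: 2 of 4 neighbours ≥ 2, votes yes.
  Jo: 2 of 2 neighbours ≥ 2, votes yes.
  Mo: 1 of 3 neighbours < 3, holds.
Round 3 — checking thresholds:
  Dee: 2 of 4 neighbours ≥ 2, votes yes.
  Hana: 2 of 3 neighbours < 3, holds.
  Mo: 1 of 3 neighbours < 3, holds.
Round 4 — checking thresholds:
  Hana: 3 of 3 neighbours ≥ 3, votes yes.
  Mo: 2 of 3 neighbours < 3, holds.
Round 5 — no new yes votes; cascade stops.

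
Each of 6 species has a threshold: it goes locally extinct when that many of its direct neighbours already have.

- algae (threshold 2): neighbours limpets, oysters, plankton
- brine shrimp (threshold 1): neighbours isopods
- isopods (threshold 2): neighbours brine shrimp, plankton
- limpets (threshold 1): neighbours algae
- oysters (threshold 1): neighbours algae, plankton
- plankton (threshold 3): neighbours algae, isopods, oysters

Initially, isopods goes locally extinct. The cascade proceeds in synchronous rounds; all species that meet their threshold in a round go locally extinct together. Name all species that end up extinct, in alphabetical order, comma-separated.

brine shrimp, isopods

Round 1 — isopods goes locally extinct (initial).
Round 2 — checking thresholds:
  brine shrimp: 1 of 1 neighbours ≥ 1, goes locally extinct.
  plankton: 1 of 3 neighbours < 3, below threshold.
Round 3 — no new extinctions; cascade stops.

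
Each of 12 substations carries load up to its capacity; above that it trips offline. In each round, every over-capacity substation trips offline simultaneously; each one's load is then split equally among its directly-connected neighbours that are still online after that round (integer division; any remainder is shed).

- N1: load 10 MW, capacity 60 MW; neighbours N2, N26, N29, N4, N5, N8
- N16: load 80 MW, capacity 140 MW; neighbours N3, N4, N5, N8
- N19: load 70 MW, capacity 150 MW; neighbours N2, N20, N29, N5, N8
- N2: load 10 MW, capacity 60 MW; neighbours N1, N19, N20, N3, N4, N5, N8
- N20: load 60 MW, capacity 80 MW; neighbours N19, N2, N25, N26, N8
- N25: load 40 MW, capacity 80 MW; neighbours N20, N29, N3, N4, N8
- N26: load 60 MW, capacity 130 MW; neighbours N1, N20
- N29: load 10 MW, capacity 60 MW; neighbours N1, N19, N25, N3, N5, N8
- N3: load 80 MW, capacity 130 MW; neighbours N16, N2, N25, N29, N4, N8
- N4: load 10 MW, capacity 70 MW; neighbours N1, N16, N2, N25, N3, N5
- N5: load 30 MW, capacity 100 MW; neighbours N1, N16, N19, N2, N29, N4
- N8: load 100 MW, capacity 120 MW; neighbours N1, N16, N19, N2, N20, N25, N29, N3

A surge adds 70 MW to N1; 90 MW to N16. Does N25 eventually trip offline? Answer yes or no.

Round 1 — N1 at 80 > 60; N16 at 170 > 140. N1, N16 trip offline.
  N1 sheds 80 MW to N2, N26, N29, N4, N5, N8: 13 each (2 lost).
    N2: 10+13 = 23 ≤ 60
    N26: 60+13 = 73 ≤ 130
    N29: 10+13 = 23 ≤ 60
    N4: 10+13 = 23 ≤ 70
    N5: 30+13 = 43 ≤ 100
    N8: 100+13 = 113 ≤ 120
  N16 sheds 170 MW to N3, N4, N5, N8: 42 each (2 lost).
    N3: 80+42 = 122 ≤ 130
    N4: 23+42 = 65 ≤ 70
    N5: 43+42 = 85 ≤ 100
    N8: 113+42 = 155 > 120
Round 2 — N8 trips offline.
  N8 sheds 155 MW to N19, N2, N20, N25, N29, N3: 25 each (5 lost).
    N19: 70+25 = 95 ≤ 150
    N2: 23+25 = 48 ≤ 60
    N20: 60+25 = 85 > 80
    N25: 40+25 = 65 ≤ 80
    N29: 23+25 = 48 ≤ 60
    N3: 122+25 = 147 > 130
Round 3 — N20, N3 trip offline.
  N20 sheds 85 MW to N19, N2, N25, N26: 21 each (1 lost).
    N19: 95+21 = 116 ≤ 150
    N2: 48+21 = 69 > 60
    N25: 65+21 = 86 > 80
    N26: 73+21 = 94 ≤ 130
  N3 sheds 147 MW to N2, N25, N29, N4: 36 each (3 lost).
    N2: 69+36 = 105 > 60
    N25: 86+36 = 122 > 80
    N29: 48+36 = 84 > 60
    N4: 65+36 = 101 > 70
Round 4 — N2, N25, N29, N4 trip offline.
  N2 sheds 105 MW to N19, N5: 52 each (1 lost).
    N19: 116+52 = 168 > 150
    N5: 85+52 = 137 > 100
  N25 sheds 122 MW: no online neighbours, lost.
  N29 sheds 84 MW to N19, N5: 42 each.
    N19: 168+42 = 210 > 150
    N5: 137+42 = 179 > 100
  N4 sheds 101 MW to N5: 101 each.
    N5: 179+101 = 280 > 100
Round 5 — N19, N5 trip offline.
  N19 sheds 210 MW: no online neighbours, lost.
  N5 sheds 280 MW: no online neighbours, lost.
No further trips.

yes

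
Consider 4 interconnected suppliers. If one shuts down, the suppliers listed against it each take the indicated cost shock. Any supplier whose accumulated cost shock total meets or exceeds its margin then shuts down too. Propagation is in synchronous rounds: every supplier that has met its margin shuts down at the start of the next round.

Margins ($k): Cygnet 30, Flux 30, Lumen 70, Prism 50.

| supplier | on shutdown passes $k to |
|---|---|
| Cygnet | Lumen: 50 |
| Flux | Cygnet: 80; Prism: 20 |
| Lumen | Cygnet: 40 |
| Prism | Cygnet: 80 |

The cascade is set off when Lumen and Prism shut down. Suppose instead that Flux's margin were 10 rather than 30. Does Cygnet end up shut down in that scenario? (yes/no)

With Flux's margin at 10:
Round 1 — Lumen, Prism shut down (initial).
  Cygnet: +40+80 → 120 ≥ 30
Round 2 — Cygnet shuts down.
No further shutdowns.

yes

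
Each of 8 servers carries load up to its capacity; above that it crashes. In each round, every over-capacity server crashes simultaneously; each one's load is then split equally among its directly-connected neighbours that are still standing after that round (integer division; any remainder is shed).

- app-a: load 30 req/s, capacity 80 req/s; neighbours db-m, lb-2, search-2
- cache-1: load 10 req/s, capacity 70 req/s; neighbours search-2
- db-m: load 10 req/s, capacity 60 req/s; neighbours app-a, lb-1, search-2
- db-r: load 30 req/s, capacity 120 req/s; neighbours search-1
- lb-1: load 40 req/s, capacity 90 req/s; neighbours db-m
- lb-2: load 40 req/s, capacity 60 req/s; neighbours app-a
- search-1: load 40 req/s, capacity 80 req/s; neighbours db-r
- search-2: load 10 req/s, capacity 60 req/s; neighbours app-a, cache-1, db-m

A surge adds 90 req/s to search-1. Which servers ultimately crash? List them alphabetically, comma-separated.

Round 1 — search-1 at 130 > 80. search-1 crashes.
  search-1 sheds 130 req/s to db-r: 130 each.
    db-r: 30+130 = 160 > 120
Round 2 — db-r crashes.
  db-r sheds 160 req/s: no online neighbours, lost.
No further crashes.

db-r, search-1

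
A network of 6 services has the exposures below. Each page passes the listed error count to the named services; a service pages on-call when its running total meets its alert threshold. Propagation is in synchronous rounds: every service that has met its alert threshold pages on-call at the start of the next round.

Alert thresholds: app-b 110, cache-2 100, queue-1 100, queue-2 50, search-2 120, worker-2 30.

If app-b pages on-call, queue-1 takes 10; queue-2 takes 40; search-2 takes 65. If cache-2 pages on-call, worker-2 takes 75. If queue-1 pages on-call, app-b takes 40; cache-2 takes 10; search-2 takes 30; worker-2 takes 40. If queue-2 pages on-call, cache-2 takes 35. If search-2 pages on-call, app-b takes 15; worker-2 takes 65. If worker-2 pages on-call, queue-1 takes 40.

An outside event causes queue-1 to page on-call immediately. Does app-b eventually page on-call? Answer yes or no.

Round 1 — queue-1 pages on-call (initial).
  app-b: +40 → 40 < 110
  cache-2: +10 → 10 < 100
  search-2: +30 → 30 < 120
  worker-2: +40 → 40 ≥ 30
Round 2 — worker-2 pages on-call.
No further pages.

no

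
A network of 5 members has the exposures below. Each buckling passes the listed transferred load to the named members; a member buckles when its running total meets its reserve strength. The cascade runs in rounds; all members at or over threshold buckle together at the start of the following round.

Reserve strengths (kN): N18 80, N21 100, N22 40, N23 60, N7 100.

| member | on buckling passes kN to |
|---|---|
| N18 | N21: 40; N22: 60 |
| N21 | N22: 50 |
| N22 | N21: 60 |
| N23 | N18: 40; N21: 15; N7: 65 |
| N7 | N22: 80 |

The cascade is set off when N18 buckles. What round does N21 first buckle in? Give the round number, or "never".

3

Round 1 — N18 buckles (initial).
  N21: +40 → 40 < 100
  N22: +60 → 60 ≥ 40
Round 2 — N22 buckles.
  N21: +60 → 100 ≥ 100
Round 3 — N21 buckles.
No further bucklings.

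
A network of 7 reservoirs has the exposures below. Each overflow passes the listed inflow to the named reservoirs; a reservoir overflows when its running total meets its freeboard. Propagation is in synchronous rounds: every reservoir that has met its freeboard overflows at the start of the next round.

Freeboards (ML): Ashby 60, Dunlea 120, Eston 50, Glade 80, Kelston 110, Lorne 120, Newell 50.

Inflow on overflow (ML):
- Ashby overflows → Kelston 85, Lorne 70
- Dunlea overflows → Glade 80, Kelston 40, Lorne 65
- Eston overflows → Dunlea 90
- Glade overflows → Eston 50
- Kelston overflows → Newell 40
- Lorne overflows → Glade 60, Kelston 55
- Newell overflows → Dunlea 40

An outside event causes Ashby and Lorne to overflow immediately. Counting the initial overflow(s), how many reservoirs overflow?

3

Round 1 — Ashby, Lorne overflow (initial).
  Glade: +60 → 60 < 80
  Kelston: +85+55 → 140 ≥ 110
Round 2 — Kelston overflows.
  Newell: +40 → 40 < 50
No further overflows.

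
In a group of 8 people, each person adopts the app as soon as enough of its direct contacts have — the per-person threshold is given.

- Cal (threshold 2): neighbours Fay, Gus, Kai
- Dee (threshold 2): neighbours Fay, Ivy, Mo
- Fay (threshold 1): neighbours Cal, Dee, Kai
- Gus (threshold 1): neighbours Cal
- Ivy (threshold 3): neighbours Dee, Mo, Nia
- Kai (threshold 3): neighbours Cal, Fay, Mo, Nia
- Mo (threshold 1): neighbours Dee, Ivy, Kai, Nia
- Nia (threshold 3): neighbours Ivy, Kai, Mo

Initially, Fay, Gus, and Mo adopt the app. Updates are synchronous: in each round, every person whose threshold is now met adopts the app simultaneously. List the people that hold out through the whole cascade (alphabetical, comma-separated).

Round 1 — Fay, Gus, Mo adopt the app (initial).
Round 2 — checking thresholds:
  Cal: 2 of 3 neighbours ≥ 2, adopts the app.
  Dee: 2 of 3 neighbours ≥ 2, adopts the app.
  Ivy: 1 of 3 neighbours < 3, not yet.
  Kai: 2 of 4 neighbours < 3, not yet.
  Nia: 1 of 3 neighbours < 3, not yet.
Round 3 — checking thresholds:
  Ivy: 2 of 3 neighbours < 3, not yet.
  Kai: 3 of 4 neighbours ≥ 3, adopts the app.
  Nia: 1 of 3 neighbours < 3, not yet.
Round 4 — no new adoptions; cascade stops.

Ivy, Nia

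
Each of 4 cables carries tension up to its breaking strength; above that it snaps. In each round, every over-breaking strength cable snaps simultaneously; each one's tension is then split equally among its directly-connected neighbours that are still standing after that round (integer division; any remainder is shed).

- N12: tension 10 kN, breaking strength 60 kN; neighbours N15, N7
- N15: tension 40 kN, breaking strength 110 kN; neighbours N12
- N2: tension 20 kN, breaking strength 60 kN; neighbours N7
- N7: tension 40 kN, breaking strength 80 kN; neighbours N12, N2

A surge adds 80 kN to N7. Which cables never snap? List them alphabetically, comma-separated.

N15

Round 1 — N7 at 120 > 80. N7 snaps.
  N7 sheds 120 kN to N12, N2: 60 each.
    N12: 10+60 = 70 > 60
    N2: 20+60 = 80 > 60
Round 2 — N12, N2 snap.
  N12 sheds 70 kN to N15: 70 each.
    N15: 40+70 = 110 ≤ 110
  N2 sheds 80 kN: no online neighbours, lost.
No further breaks.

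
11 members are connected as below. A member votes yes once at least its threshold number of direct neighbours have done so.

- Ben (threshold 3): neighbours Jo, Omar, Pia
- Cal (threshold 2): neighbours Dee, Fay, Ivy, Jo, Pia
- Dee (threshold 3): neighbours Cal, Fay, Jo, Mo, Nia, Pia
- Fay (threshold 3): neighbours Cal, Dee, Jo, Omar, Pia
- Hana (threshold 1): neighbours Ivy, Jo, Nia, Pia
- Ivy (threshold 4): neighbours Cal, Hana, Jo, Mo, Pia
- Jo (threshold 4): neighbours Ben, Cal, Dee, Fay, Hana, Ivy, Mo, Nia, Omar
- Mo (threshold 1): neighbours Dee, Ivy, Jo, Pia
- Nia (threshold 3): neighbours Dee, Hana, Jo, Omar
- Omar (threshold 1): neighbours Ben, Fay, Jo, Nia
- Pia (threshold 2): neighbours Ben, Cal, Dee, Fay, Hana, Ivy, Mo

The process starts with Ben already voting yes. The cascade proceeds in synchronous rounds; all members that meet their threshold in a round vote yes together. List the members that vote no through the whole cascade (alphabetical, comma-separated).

Round 1 — Ben votes yes (initial).
Round 2 — checking thresholds:
  Jo: 1 of 9 neighbours < 4, below threshold.
  Omar: 1 of 4 neighbours ≥ 1, votes yes.
  Pia: 1 of 7 neighbours < 2, below threshold.
Round 3 — no new yes votes; cascade stops.

Cal, Dee, Fay, Hana, Ivy, Jo, Mo, Nia, Pia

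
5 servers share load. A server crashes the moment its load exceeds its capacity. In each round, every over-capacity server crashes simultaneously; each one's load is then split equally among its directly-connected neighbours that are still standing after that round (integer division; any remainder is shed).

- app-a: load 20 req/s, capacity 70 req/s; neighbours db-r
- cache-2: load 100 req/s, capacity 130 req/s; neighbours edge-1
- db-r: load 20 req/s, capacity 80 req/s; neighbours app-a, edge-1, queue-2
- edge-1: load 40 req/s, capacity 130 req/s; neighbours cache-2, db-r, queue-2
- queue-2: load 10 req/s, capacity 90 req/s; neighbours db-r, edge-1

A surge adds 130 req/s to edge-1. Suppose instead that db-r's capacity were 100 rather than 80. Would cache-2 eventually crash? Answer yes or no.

With db-r's capacity at 100:
Round 1 — edge-1 at 170 > 130. edge-1 crashes.
  edge-1 sheds 170 req/s to cache-2, db-r, queue-2: 56 each (2 lost).
    cache-2: 100+56 = 156 > 130
    db-r: 20+56 = 76 ≤ 100
    queue-2: 10+56 = 66 ≤ 90
Round 2 — cache-2 crashes.
  cache-2 sheds 156 req/s: no online neighbours, lost.
No further crashes.

yes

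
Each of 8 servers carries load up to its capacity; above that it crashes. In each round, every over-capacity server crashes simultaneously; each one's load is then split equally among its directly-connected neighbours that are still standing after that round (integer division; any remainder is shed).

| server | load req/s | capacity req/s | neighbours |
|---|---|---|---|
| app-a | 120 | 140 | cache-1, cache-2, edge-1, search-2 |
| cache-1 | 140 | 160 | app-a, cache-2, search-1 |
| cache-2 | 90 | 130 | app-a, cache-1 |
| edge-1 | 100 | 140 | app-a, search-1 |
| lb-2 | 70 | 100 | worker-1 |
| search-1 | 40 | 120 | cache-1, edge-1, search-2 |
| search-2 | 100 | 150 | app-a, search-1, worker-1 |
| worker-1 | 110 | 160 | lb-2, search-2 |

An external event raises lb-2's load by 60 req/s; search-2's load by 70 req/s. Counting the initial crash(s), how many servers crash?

Round 1 — lb-2 at 130 > 100; search-2 at 170 > 150. lb-2, search-2 crash.
  lb-2 sheds 130 req/s to worker-1: 130 each.
    worker-1: 110+130 = 240 > 160
  search-2 sheds 170 req/s to app-a, search-1, worker-1: 56 each (2 lost).
    app-a: 120+56 = 176 > 140
    search-1: 40+56 = 96 ≤ 120
    worker-1: 240+56 = 296 > 160
Round 2 — app-a, worker-1 crash.
  app-a sheds 176 req/s to cache-1, cache-2, edge-1: 58 each (2 lost).
    cache-1: 140+58 = 198 > 160
    cache-2: 90+58 = 148 > 130
    edge-1: 100+58 = 158 > 140
  worker-1 sheds 296 req/s: no online neighbours, lost.
Round 3 — cache-1, cache-2, edge-1 crash.
  cache-1 sheds 198 req/s to search-1: 198 each.
    search-1: 96+198 = 294 > 120
  cache-2 sheds 148 req/s: no online neighbours, lost.
  edge-1 sheds 158 req/s to search-1: 158 each.
    search-1: 294+158 = 452 > 120
Round 4 — search-1 crashes.
  search-1 sheds 452 req/s: no online neighbours, lost.
No further crashes.

8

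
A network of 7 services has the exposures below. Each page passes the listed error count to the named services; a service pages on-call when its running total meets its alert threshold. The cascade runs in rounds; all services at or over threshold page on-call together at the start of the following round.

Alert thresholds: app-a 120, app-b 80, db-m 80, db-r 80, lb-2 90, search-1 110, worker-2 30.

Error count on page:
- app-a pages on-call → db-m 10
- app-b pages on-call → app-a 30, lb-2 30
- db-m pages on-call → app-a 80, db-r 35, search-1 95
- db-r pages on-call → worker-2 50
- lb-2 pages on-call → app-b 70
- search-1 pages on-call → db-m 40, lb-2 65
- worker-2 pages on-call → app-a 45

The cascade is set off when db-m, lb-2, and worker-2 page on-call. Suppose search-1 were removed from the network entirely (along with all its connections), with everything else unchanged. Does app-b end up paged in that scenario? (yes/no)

With search-1 removed:
Round 1 — db-m, lb-2, worker-2 page on-call (initial).
  app-a: +80+45 → 125 ≥ 120
  app-b: +70 → 70 < 80
  db-r: +35 → 35 < 80
Round 2 — app-a pages on-call.
No further pages.

no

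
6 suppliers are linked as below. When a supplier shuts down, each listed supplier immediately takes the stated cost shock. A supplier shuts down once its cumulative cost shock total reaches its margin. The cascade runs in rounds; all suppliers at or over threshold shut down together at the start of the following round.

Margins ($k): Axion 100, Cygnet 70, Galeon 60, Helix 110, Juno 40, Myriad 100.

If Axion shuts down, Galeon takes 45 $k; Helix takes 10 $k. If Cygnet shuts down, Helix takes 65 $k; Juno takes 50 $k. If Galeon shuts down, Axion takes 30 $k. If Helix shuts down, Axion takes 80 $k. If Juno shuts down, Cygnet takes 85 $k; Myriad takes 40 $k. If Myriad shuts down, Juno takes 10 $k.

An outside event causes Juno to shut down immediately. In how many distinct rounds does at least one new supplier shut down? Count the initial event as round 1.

Round 1 — Juno shuts down (initial).
  Cygnet: +85 → 85 ≥ 70
  Myriad: +40 → 40 < 100
Round 2 — Cygnet shuts down.
  Helix: +65 → 65 < 110
No further shutdowns.

2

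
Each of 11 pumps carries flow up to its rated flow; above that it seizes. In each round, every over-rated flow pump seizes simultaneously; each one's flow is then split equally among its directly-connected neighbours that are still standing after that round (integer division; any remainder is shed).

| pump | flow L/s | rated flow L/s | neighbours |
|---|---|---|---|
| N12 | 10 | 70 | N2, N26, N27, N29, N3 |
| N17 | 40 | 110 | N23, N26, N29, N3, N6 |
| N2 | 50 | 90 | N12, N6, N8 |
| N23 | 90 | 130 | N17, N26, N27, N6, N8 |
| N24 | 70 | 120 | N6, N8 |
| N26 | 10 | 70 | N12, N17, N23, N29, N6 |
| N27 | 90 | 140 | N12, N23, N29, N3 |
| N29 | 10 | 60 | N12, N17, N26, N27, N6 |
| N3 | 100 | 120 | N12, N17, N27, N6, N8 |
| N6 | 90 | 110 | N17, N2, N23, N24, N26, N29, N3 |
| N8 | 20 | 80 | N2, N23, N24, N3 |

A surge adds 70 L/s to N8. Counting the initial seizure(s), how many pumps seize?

Round 1 — N8 at 90 > 80. N8 seizes.
  N8 sheds 90 L/s to N2, N23, N24, N3: 22 each (2 lost).
    N2: 50+22 = 72 ≤ 90
    N23: 90+22 = 112 ≤ 130
    N24: 70+22 = 92 ≤ 120
    N3: 100+22 = 122 > 120
Round 2 — N3 seizes.
  N3 sheds 122 L/s to N12, N17, N27, N6: 30 each (2 lost).
    N12: 10+30 = 40 ≤ 70
    N17: 40+30 = 70 ≤ 110
    N27: 90+30 = 120 ≤ 140
    N6: 90+30 = 120 > 110
Round 3 — N6 seizes.
  N6 sheds 120 L/s to N17, N2, N23, N24, N26, N29: 20 each.
    N17: 70+20 = 90 ≤ 110
    N2: 72+20 = 92 > 90
    N23: 112+20 = 132 > 130
    N24: 92+20 = 112 ≤ 120
    N26: 10+20 = 30 ≤ 70
    N29: 10+20 = 30 ≤ 60
Round 4 — N2, N23 seize.
  N2 sheds 92 L/s to N12: 92 each.
    N12: 40+92 = 132 > 70
  N23 sheds 132 L/s to N17, N26, N27: 44 each.
    N17: 90+44 = 134 > 110
    N26: 30+44 = 74 > 70
    N27: 120+44 = 164 > 140
Round 5 — N12, N17, N26, N27 seize.
  N12 sheds 132 L/s to N29: 132 each.
    N29: 30+132 = 162 > 60
  N17 sheds 134 L/s to N29: 134 each.
    N29: 162+134 = 296 > 60
  N26 sheds 74 L/s to N29: 74 each.
    N29: 296+74 = 370 > 60
  N27 sheds 164 L/s to N29: 164 each.
    N29: 370+164 = 534 > 60
Round 6 — N29 seizes.
  N29 sheds 534 L/s: no online neighbours, lost.
No further seizures.

10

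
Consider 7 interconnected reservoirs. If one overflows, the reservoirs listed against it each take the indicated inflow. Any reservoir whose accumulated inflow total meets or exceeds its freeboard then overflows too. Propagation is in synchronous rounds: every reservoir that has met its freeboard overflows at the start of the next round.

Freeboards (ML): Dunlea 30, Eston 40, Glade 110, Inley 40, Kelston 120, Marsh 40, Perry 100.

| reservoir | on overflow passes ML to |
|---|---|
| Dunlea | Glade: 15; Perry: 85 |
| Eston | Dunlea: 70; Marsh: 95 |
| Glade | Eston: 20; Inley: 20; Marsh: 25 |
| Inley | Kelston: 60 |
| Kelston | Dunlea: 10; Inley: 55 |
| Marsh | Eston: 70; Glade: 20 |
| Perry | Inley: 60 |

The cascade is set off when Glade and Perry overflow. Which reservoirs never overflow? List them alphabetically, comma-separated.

Round 1 — Glade, Perry overflow (initial).
  Eston: +20 → 20 < 40
  Inley: +20+60 → 80 ≥ 40
  Marsh: +25 → 25 < 40
Round 2 — Inley overflows.
  Kelston: +60 → 60 < 120
No further overflows.

Dunlea, Eston, Kelston, Marsh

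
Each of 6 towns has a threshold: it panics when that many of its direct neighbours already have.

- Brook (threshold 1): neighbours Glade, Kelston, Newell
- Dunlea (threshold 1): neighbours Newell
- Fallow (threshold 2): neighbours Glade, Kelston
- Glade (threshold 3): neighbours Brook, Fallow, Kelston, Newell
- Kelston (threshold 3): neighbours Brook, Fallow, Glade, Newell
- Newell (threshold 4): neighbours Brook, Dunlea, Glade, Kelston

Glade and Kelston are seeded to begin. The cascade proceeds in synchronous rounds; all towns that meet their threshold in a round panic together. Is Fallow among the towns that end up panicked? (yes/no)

Round 1 — Glade, Kelston panic (initial).
Round 2 — checking thresholds:
  Brook: 2 of 3 neighbours ≥ 1, panics.
  Fallow: 2 of 2 neighbours ≥ 2, panics.
  Newell: 2 of 4 neighbours < 4, holds.
Round 3 — no new panics; cascade stops.

yes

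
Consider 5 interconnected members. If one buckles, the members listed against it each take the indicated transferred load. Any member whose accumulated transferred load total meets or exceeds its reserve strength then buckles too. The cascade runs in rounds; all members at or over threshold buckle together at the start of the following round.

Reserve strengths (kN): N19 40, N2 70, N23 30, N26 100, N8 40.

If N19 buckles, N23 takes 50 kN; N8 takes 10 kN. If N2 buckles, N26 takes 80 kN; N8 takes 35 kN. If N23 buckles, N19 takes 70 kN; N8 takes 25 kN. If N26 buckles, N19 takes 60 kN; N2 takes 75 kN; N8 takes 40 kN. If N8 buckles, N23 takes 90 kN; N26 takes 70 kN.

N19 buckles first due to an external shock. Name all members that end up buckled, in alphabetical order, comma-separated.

N19, N23

Round 1 — N19 buckles (initial).
  N23: +50 → 50 ≥ 30
  N8: +10 → 10 < 40
Round 2 — N23 buckles.
  N8: +25 → 35 < 40
No further bucklings.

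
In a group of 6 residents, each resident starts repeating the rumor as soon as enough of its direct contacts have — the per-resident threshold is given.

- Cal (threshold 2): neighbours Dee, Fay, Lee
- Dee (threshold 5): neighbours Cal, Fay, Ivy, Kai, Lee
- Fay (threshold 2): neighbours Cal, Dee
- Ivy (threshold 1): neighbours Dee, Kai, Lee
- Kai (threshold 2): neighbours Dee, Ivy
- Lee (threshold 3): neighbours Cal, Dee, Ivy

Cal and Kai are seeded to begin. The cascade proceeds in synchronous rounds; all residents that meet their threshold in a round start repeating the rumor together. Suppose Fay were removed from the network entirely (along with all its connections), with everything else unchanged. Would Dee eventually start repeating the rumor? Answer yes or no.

no

With Fay removed:
Round 1 — Cal, Kai start repeating the rumor (initial).
Round 2 — checking thresholds:
  Dee: 2 of 4 neighbours < 5, holds.
  Ivy: 1 of 3 neighbours ≥ 1, starts repeating the rumor.
  Lee: 1 of 3 neighbours < 3, holds.
Round 3 — no new spreads; cascade stops.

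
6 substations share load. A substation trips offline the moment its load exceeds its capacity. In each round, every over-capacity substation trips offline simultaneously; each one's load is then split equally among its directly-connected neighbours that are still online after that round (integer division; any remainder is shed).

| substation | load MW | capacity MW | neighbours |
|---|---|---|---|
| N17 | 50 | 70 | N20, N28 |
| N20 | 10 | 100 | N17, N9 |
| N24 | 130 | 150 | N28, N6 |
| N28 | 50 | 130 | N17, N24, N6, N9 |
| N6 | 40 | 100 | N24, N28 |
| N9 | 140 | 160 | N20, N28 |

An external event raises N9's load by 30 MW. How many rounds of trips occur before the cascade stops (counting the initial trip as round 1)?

Round 1 — N9 at 170 > 160. N9 trips offline.
  N9 sheds 170 MW to N20, N28: 85 each.
    N20: 10+85 = 95 ≤ 100
    N28: 50+85 = 135 > 130
Round 2 — N28 trips offline.
  N28 sheds 135 MW to N17, N24, N6: 45 each.
    N17: 50+45 = 95 > 70
    N24: 130+45 = 175 > 150
    N6: 40+45 = 85 ≤ 100
Round 3 — N17, N24 trip offline.
  N17 sheds 95 MW to N20: 95 each.
    N20: 95+95 = 190 > 100
  N24 sheds 175 MW to N6: 175 each.
    N6: 85+175 = 260 > 100
Round 4 — N20, N6 trip offline.
  N20 sheds 190 MW: no online neighbours, lost.
  N6 sheds 260 MW: no online neighbours, lost.
No further trips.

4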